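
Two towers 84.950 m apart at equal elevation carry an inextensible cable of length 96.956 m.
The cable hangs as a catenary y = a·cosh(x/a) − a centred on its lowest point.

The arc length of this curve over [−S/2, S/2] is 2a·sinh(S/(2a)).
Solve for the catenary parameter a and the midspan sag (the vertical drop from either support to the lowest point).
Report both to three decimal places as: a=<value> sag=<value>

a=47.073 sag=20.499

seed: a₀ = √(S³/(24(L−S))) = √(84.950³/(24·12.006)) = 46.125415
iter 1: u=0.920859  f(a)=+5.194e-01  f'(a)=-5.661e-01  a ← 46.125415 − (+5.194e-01/-5.661e-01) = 47.043023
iter 2: u=0.902897  f(a)=+1.591e-02  f'(a)=-5.319e-01  a ← 47.043023 − (+1.591e-02/-5.319e-01) = 47.072927
iter 3: u=0.902323  f(a)=+1.596e-05  f'(a)=-5.308e-01  a ← 47.072927 − (+1.596e-05/-5.308e-01) = 47.072957
iter 4: u=0.902323  f(a)=+1.609e-11  f'(a)=-5.308e-01  a ← 47.072957 − (+1.609e-11/-5.308e-01) = 47.072957
converged: |Δa| < 1e-12 after 4 iterations
sag = a·(cosh(S/(2a)) − 1) = 47.072957·(cosh(0.902323) − 1) = 20.499077
T_max/T_min = cosh(S/(2a)) = 1.435475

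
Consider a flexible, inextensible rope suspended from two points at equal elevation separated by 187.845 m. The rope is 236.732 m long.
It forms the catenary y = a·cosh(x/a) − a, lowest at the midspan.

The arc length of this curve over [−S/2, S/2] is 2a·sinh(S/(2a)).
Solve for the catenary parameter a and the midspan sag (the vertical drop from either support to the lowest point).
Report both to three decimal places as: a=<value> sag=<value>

a=77.936 sag=63.784

seed: a₀ = √(S³/(24(L−S))) = √(187.845³/(24·48.887)) = 75.161795
iter 1: u=1.249604  f(a)=+3.962e+00  f'(a)=-1.516e+00  a ← 75.161795 − (+3.962e+00/-1.516e+00) = 77.775816
iter 2: u=1.207605  f(a)=+2.161e-01  f'(a)=-1.354e+00  a ← 77.775816 − (+2.161e-01/-1.354e+00) = 77.935346
iter 3: u=1.205134  f(a)=+7.247e-04  f'(a)=-1.345e+00  a ← 77.935346 − (+7.247e-04/-1.345e+00) = 77.935884
iter 4: u=1.205125  f(a)=+8.212e-09  f'(a)=-1.345e+00  a ← 77.935884 − (+8.212e-09/-1.345e+00) = 77.935884
iter 5: u=1.205125  f(a)=+5.684e-14  f'(a)=-1.345e+00  a ← 77.935884 − (+5.684e-14/-1.345e+00) = 77.935884
converged: |Δa| < 1e-12 after 5 iterations
sag = a·(cosh(S/(2a)) − 1) = 77.935884·(cosh(1.205125) − 1) = 63.783952
T_max/T_min = cosh(S/(2a)) = 1.818416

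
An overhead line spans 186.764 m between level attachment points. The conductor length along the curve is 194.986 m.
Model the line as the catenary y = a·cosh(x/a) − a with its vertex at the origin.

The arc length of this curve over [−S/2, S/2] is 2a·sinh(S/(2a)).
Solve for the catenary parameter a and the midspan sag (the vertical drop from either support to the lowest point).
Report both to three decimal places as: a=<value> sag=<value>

seed: a₀ = √(S³/(24(L−S))) = √(186.764³/(24·8.222)) = 181.696011
iter 1: u=0.513946  f(a)=+1.093e-01  f'(a)=-9.292e-02  a ← 181.696011 − (+1.093e-01/-9.292e-02) = 182.872059
iter 2: u=0.510641  f(a)=+1.070e-03  f'(a)=-9.110e-02  a ← 182.872059 − (+1.070e-03/-9.110e-02) = 182.883805
iter 3: u=0.510608  f(a)=+1.049e-07  f'(a)=-9.109e-02  a ← 182.883805 − (+1.049e-07/-9.109e-02) = 182.883806
iter 4: u=0.510608  f(a)=-5.684e-14  f'(a)=-9.109e-02  a ← 182.883806 − (-5.684e-14/-9.109e-02) = 182.883806
converged: |Δa| < 1e-12 after 4 iterations
sag = a·(cosh(S/(2a)) − 1) = 182.883806·(cosh(0.510608) − 1) = 24.363321
T_max/T_min = cosh(S/(2a)) = 1.133217

a=182.884 sag=24.363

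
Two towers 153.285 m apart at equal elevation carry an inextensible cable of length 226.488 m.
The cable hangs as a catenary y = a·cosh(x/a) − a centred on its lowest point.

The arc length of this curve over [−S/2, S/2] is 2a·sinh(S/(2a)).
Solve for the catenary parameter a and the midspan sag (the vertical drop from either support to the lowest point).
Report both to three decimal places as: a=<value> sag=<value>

seed: a₀ = √(S³/(24(L−S))) = √(153.285³/(24·73.203)) = 45.277186
iter 1: u=1.692740  f(a)=+1.123e+01  f'(a)=-4.260e+00  a ← 45.277186 − (+1.123e+01/-4.260e+00) = 47.913843
iter 2: u=1.599590  f(a)=+1.056e+00  f'(a)=-3.494e+00  a ← 47.913843 − (+1.056e+00/-3.494e+00) = 48.216082
iter 3: u=1.589563  f(a)=+1.147e-02  f'(a)=-3.418e+00  a ← 48.216082 − (+1.147e-02/-3.418e+00) = 48.219437
iter 4: u=1.589452  f(a)=+1.386e-06  f'(a)=-3.417e+00  a ← 48.219437 − (+1.386e-06/-3.417e+00) = 48.219437
iter 5: u=1.589452  f(a)=+0.000e+00  f'(a)=-3.417e+00  a ← 48.219437 − (+0.000e+00/-3.417e+00) = 48.219437
converged: |Δa| < 1e-12 after 5 iterations
sag = a·(cosh(S/(2a)) − 1) = 48.219437·(cosh(1.589452) − 1) = 74.863127
T_max/T_min = cosh(S/(2a)) = 2.552551

a=48.219 sag=74.863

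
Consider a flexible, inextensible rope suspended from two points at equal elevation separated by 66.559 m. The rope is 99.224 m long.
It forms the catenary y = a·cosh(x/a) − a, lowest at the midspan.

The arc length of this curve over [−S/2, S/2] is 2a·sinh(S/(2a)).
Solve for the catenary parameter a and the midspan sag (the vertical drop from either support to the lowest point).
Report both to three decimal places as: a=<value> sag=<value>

a=20.686 sag=33.066

seed: a₀ = √(S³/(24(L−S))) = √(66.559³/(24·32.665)) = 19.393814
iter 1: u=1.715985  f(a)=+5.161e+00  f'(a)=-4.471e+00  a ← 19.393814 − (+5.161e+00/-4.471e+00) = 20.548130
iter 2: u=1.619588  f(a)=+4.966e-01  f'(a)=-3.648e+00  a ← 20.548130 − (+4.966e-01/-3.648e+00) = 20.684263
iter 3: u=1.608928  f(a)=+5.681e-03  f'(a)=-3.565e+00  a ← 20.684263 − (+5.681e-03/-3.565e+00) = 20.685857
iter 4: u=1.608805  f(a)=+7.621e-07  f'(a)=-3.564e+00  a ← 20.685857 − (+7.621e-07/-3.564e+00) = 20.685857
iter 5: u=1.608804  f(a)=+0.000e+00  f'(a)=-3.564e+00  a ← 20.685857 − (+0.000e+00/-3.564e+00) = 20.685857
converged: |Δa| < 1e-12 after 5 iterations
sag = a·(cosh(S/(2a)) − 1) = 20.685857·(cosh(1.608804) − 1) = 33.065936
T_max/T_min = cosh(S/(2a)) = 2.598480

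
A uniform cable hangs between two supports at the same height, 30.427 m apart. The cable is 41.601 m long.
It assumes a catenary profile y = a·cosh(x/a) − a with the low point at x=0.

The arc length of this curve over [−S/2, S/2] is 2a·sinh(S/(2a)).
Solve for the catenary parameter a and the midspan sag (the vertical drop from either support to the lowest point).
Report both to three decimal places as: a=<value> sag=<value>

a=10.772 sag=12.652

seed: a₀ = √(S³/(24(L−S))) = √(30.427³/(24·11.174)) = 10.248935
iter 1: u=1.484398  f(a)=+1.298e+00  f'(a)=-2.700e+00  a ← 10.248935 − (+1.298e+00/-2.700e+00) = 10.729484
iter 2: u=1.417915  f(a)=+9.685e-02  f'(a)=-2.311e+00  a ← 10.729484 − (+9.685e-02/-2.311e+00) = 10.771391
iter 3: u=1.412399  f(a)=+6.356e-04  f'(a)=-2.281e+00  a ← 10.771391 − (+6.356e-04/-2.281e+00) = 10.771670
iter 4: u=1.412362  f(a)=+2.778e-08  f'(a)=-2.281e+00  a ← 10.771670 − (+2.778e-08/-2.281e+00) = 10.771670
iter 5: u=1.412362  f(a)=+0.000e+00  f'(a)=-2.281e+00  a ← 10.771670 − (+0.000e+00/-2.281e+00) = 10.771670
converged: |Δa| < 1e-12 after 5 iterations
sag = a·(cosh(S/(2a)) − 1) = 10.771670·(cosh(1.412362) − 1) = 12.652456
T_max/T_min = cosh(S/(2a)) = 2.174605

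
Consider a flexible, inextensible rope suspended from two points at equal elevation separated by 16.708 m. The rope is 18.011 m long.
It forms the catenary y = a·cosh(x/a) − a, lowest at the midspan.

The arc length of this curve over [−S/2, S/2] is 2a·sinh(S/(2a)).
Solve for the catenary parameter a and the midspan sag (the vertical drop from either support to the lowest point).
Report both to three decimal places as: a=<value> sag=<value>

a=12.353 sag=2.934

seed: a₀ = √(S³/(24(L−S))) = √(16.708³/(24·1.303)) = 12.212621
iter 1: u=0.684046  f(a)=+3.083e-02  f'(a)=-2.235e-01  a ← 12.212621 − (+3.083e-02/-2.235e-01) = 12.350524
iter 2: u=0.676409  f(a)=+5.299e-04  f'(a)=-2.159e-01  a ← 12.350524 − (+5.299e-04/-2.159e-01) = 12.352979
iter 3: u=0.676274  f(a)=+1.627e-07  f'(a)=-2.158e-01  a ← 12.352979 − (+1.627e-07/-2.158e-01) = 12.352979
iter 4: u=0.676274  f(a)=+1.776e-14  f'(a)=-2.158e-01  a ← 12.352979 − (+1.776e-14/-2.158e-01) = 12.352979
converged: |Δa| < 1e-12 after 4 iterations
sag = a·(cosh(S/(2a)) − 1) = 12.352979·(cosh(0.676274) − 1) = 2.934111
T_max/T_min = cosh(S/(2a)) = 1.237523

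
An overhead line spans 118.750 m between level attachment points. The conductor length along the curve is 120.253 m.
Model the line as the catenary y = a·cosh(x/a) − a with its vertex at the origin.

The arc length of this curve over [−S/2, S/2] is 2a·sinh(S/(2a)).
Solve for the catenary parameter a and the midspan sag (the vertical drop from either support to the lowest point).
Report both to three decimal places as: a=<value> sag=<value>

a=215.867 sag=8.217

seed: a₀ = √(S³/(24(L−S))) = √(118.750³/(24·1.503)) = 215.459336
iter 1: u=0.275574  f(a)=+5.717e-03  f'(a)=-1.406e-02  a ← 215.459336 − (+5.717e-03/-1.406e-02) = 215.866034
iter 2: u=0.275055  f(a)=+1.623e-05  f'(a)=-1.398e-02  a ← 215.866034 − (+1.623e-05/-1.398e-02) = 215.867195
iter 3: u=0.275053  f(a)=+1.316e-10  f'(a)=-1.398e-02  a ← 215.867195 − (+1.316e-10/-1.398e-02) = 215.867195
iter 4: u=0.275053  f(a)=-1.421e-14  f'(a)=-1.398e-02  a ← 215.867195 − (-1.421e-14/-1.398e-02) = 215.867195
converged: |Δa| < 1e-12 after 4 iterations
sag = a·(cosh(S/(2a)) − 1) = 215.867195·(cosh(0.275053) − 1) = 8.217258
T_max/T_min = cosh(S/(2a)) = 1.038066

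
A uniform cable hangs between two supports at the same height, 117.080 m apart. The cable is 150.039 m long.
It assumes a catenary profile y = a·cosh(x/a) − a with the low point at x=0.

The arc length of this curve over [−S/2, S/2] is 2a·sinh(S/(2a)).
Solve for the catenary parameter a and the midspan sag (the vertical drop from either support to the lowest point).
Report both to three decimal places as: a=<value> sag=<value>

a=46.834 sag=41.604

seed: a₀ = √(S³/(24(L−S))) = √(117.080³/(24·32.959)) = 45.043428
iter 1: u=1.299635  f(a)=+2.898e+00  f'(a)=-1.726e+00  a ← 45.043428 − (+2.898e+00/-1.726e+00) = 46.722499
iter 2: u=1.252930  f(a)=+1.699e-01  f'(a)=-1.529e+00  a ← 46.722499 − (+1.699e-01/-1.529e+00) = 46.833637
iter 3: u=1.249956  f(a)=+6.647e-04  f'(a)=-1.517e+00  a ← 46.833637 − (+6.647e-04/-1.517e+00) = 46.834075
iter 4: u=1.249945  f(a)=+1.026e-08  f'(a)=-1.517e+00  a ← 46.834075 − (+1.026e-08/-1.517e+00) = 46.834075
iter 5: u=1.249945  f(a)=+5.684e-14  f'(a)=-1.517e+00  a ← 46.834075 − (+5.684e-14/-1.517e+00) = 46.834075
converged: |Δa| < 1e-12 after 5 iterations
sag = a·(cosh(S/(2a)) − 1) = 46.834075·(cosh(1.249945) − 1) = 41.604355
T_max/T_min = cosh(S/(2a)) = 1.888335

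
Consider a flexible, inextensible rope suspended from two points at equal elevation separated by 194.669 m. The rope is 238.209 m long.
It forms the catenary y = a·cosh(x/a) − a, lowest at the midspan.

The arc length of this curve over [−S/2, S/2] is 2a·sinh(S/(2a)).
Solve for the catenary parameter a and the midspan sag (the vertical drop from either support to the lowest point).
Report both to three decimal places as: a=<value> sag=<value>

seed: a₀ = √(S³/(24(L−S))) = √(194.669³/(24·43.540)) = 84.022454
iter 1: u=1.158434  f(a)=+3.017e+00  f'(a)=-1.182e+00  a ← 84.022454 − (+3.017e+00/-1.182e+00) = 86.573893
iter 2: u=1.124294  f(a)=+1.429e-01  f'(a)=-1.073e+00  a ← 86.573893 − (+1.429e-01/-1.073e+00) = 86.707065
iter 3: u=1.122567  f(a)=+3.556e-04  f'(a)=-1.067e+00  a ← 86.707065 − (+3.556e-04/-1.067e+00) = 86.707398
iter 4: u=1.122563  f(a)=+2.216e-09  f'(a)=-1.067e+00  a ← 86.707398 − (+2.216e-09/-1.067e+00) = 86.707398
iter 5: u=1.122563  f(a)=+0.000e+00  f'(a)=-1.067e+00  a ← 86.707398 − (+0.000e+00/-1.067e+00) = 86.707398
converged: |Δa| < 1e-12 after 5 iterations
sag = a·(cosh(S/(2a)) − 1) = 86.707398·(cosh(1.122563) − 1) = 60.615563
T_max/T_min = cosh(S/(2a)) = 1.699082

a=86.707 sag=60.616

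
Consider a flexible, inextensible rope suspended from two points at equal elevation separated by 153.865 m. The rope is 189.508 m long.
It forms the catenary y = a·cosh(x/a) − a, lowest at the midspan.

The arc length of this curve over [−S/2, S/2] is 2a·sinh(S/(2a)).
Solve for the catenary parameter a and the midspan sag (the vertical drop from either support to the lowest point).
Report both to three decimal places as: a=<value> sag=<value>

a=67.412 sag=48.875

seed: a₀ = √(S³/(24(L−S))) = √(153.865³/(24·35.643)) = 65.255484
iter 1: u=1.178943  f(a)=+2.561e+00  f'(a)=-1.252e+00  a ← 65.255484 − (+2.561e+00/-1.252e+00) = 67.300716
iter 2: u=1.143116  f(a)=+1.253e-01  f'(a)=-1.132e+00  a ← 67.300716 − (+1.253e-01/-1.132e+00) = 67.411400
iter 3: u=1.141239  f(a)=+3.343e-04  f'(a)=-1.126e+00  a ← 67.411400 − (+3.343e-04/-1.126e+00) = 67.411697
iter 4: u=1.141234  f(a)=+2.393e-09  f'(a)=-1.126e+00  a ← 67.411697 − (+2.393e-09/-1.126e+00) = 67.411697
iter 5: u=1.141234  f(a)=+5.684e-14  f'(a)=-1.126e+00  a ← 67.411697 − (+5.684e-14/-1.126e+00) = 67.411697
converged: |Δa| < 1e-12 after 5 iterations
sag = a·(cosh(S/(2a)) − 1) = 67.411697·(cosh(1.141234) − 1) = 48.875265
T_max/T_min = cosh(S/(2a)) = 1.725026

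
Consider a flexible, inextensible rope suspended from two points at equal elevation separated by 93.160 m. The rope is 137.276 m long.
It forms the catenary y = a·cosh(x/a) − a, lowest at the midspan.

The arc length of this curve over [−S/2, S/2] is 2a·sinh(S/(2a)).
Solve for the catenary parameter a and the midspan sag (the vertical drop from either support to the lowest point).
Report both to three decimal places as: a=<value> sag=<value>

a=29.416 sag=45.260

seed: a₀ = √(S³/(24(L−S))) = √(93.160³/(24·44.116)) = 27.633795
iter 1: u=1.685617  f(a)=+6.709e+00  f'(a)=-4.197e+00  a ← 27.633795 − (+6.709e+00/-4.197e+00) = 29.232138
iter 2: u=1.593452  f(a)=+6.261e-01  f'(a)=-3.447e+00  a ← 29.232138 − (+6.261e-01/-3.447e+00) = 29.413753
iter 3: u=1.583613  f(a)=+6.692e-03  f'(a)=-3.374e+00  a ← 29.413753 − (+6.692e-03/-3.374e+00) = 29.415736
iter 4: u=1.583506  f(a)=+7.827e-07  f'(a)=-3.373e+00  a ← 29.415736 − (+7.827e-07/-3.373e+00) = 29.415736
iter 5: u=1.583506  f(a)=+0.000e+00  f'(a)=-3.373e+00  a ← 29.415736 − (+0.000e+00/-3.373e+00) = 29.415736
converged: |Δa| < 1e-12 after 5 iterations
sag = a·(cosh(S/(2a)) − 1) = 29.415736·(cosh(1.583506) − 1) = 45.259967
T_max/T_min = cosh(S/(2a)) = 2.538631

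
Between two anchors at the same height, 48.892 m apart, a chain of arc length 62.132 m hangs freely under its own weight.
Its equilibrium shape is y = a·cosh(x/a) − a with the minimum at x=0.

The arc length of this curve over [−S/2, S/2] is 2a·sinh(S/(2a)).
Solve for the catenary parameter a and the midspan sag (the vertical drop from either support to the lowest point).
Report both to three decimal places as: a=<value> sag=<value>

seed: a₀ = √(S³/(24(L−S))) = √(48.892³/(24·13.240)) = 19.178167
iter 1: u=1.274679  f(a)=+1.118e+00  f'(a)=-1.618e+00  a ← 19.178167 − (+1.118e+00/-1.618e+00) = 19.869046
iter 2: u=1.230356  f(a)=+6.326e-02  f'(a)=-1.440e+00  a ← 19.869046 − (+6.326e-02/-1.440e+00) = 19.912977
iter 3: u=1.227642  f(a)=+2.294e-04  f'(a)=-1.430e+00  a ← 19.912977 − (+2.294e-04/-1.430e+00) = 19.913137
iter 4: u=1.227632  f(a)=+3.040e-09  f'(a)=-1.430e+00  a ← 19.913137 − (+3.040e-09/-1.430e+00) = 19.913137
iter 5: u=1.227632  f(a)=+0.000e+00  f'(a)=-1.430e+00  a ← 19.913137 − (+0.000e+00/-1.430e+00) = 19.913137
converged: |Δa| < 1e-12 after 5 iterations
sag = a·(cosh(S/(2a)) − 1) = 19.913137·(cosh(1.227632) − 1) = 16.987125
T_max/T_min = cosh(S/(2a)) = 1.853061

a=19.913 sag=16.987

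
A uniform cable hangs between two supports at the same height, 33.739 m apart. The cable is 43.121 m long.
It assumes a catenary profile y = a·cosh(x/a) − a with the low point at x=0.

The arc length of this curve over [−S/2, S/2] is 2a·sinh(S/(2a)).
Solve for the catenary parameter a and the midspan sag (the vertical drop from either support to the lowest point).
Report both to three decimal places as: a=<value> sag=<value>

a=13.573 sag=11.904

seed: a₀ = √(S³/(24(L−S))) = √(33.739³/(24·9.382)) = 13.060054
iter 1: u=1.291687  f(a)=+8.145e-01  f'(a)=-1.691e+00  a ← 13.060054 − (+8.145e-01/-1.691e+00) = 13.541663
iter 2: u=1.245748  f(a)=+4.722e-02  f'(a)=-1.500e+00  a ← 13.541663 − (+4.722e-02/-1.500e+00) = 13.573139
iter 3: u=1.242859  f(a)=+1.803e-04  f'(a)=-1.489e+00  a ← 13.573139 − (+1.803e-04/-1.489e+00) = 13.573260
iter 4: u=1.242848  f(a)=+2.652e-09  f'(a)=-1.489e+00  a ← 13.573260 − (+2.652e-09/-1.489e+00) = 13.573260
iter 5: u=1.242848  f(a)=-7.105e-15  f'(a)=-1.489e+00  a ← 13.573260 − (-7.105e-15/-1.489e+00) = 13.573260
converged: |Δa| < 1e-12 after 5 iterations
sag = a·(cosh(S/(2a)) − 1) = 13.573260·(cosh(1.242848) − 1) = 11.903956
T_max/T_min = cosh(S/(2a)) = 1.877015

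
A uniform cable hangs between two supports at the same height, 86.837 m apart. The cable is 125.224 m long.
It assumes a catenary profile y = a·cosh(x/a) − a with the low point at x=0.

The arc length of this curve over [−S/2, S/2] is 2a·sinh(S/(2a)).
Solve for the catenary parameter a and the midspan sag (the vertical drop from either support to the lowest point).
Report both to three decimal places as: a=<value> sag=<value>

a=28.274 sag=40.426

seed: a₀ = √(S³/(24(L−S))) = √(86.837³/(24·38.387)) = 26.659961
iter 1: u=1.628603  f(a)=+5.424e+00  f'(a)=-3.720e+00  a ← 26.659961 − (+5.424e+00/-3.720e+00) = 28.118302
iter 2: u=1.544137  f(a)=+4.769e-01  f'(a)=-3.092e+00  a ← 28.118302 − (+4.769e-01/-3.092e+00) = 28.272544
iter 3: u=1.535713  f(a)=+4.471e-03  f'(a)=-3.034e+00  a ← 28.272544 − (+4.471e-03/-3.034e+00) = 28.274018
iter 4: u=1.535632  f(a)=+4.011e-07  f'(a)=-3.034e+00  a ← 28.274018 − (+4.011e-07/-3.034e+00) = 28.274018
iter 5: u=1.535632  f(a)=+1.421e-14  f'(a)=-3.034e+00  a ← 28.274018 − (+1.421e-14/-3.034e+00) = 28.274018
converged: |Δa| < 1e-12 after 5 iterations
sag = a·(cosh(S/(2a)) − 1) = 28.274018·(cosh(1.535632) − 1) = 40.425929
T_max/T_min = cosh(S/(2a)) = 2.429791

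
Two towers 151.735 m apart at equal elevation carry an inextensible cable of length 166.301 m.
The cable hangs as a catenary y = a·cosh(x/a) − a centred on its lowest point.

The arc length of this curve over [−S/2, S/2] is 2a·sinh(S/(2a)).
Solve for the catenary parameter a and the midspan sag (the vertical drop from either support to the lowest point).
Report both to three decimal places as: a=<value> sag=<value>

a=101.375 sag=29.739

seed: a₀ = √(S³/(24(L−S))) = √(151.735³/(24·14.566)) = 99.966130
iter 1: u=0.758932  f(a)=+4.253e-01  f'(a)=-3.086e-01  a ← 99.966130 − (+4.253e-01/-3.086e-01) = 101.344447
iter 2: u=0.748610  f(a)=+8.956e-03  f'(a)=-2.957e-01  a ← 101.344447 − (+8.956e-03/-2.957e-01) = 101.374735
iter 3: u=0.748387  f(a)=+4.161e-06  f'(a)=-2.954e-01  a ← 101.374735 − (+4.161e-06/-2.954e-01) = 101.374749
iter 4: u=0.748387  f(a)=+8.527e-13  f'(a)=-2.954e-01  a ← 101.374749 − (+8.527e-13/-2.954e-01) = 101.374749
converged: |Δa| < 1e-12 after 4 iterations
sag = a·(cosh(S/(2a)) − 1) = 101.374749·(cosh(0.748387) − 1) = 29.739115
T_max/T_min = cosh(S/(2a)) = 1.293358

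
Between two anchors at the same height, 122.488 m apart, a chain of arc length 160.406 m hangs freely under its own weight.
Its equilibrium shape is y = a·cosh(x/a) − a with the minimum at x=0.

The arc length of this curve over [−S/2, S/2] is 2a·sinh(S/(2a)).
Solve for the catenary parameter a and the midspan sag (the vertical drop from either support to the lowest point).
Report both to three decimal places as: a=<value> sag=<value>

seed: a₀ = √(S³/(24(L−S))) = √(122.488³/(24·37.918)) = 44.937818
iter 1: u=1.362861  f(a)=+3.681e+00  f'(a)=-2.023e+00  a ← 44.937818 − (+3.681e+00/-2.023e+00) = 46.757919
iter 2: u=1.309810  f(a)=+2.355e-01  f'(a)=-1.771e+00  a ← 46.757919 − (+2.355e-01/-1.771e+00) = 46.890850
iter 3: u=1.306097  f(a)=+1.109e-03  f'(a)=-1.755e+00  a ← 46.890850 − (+1.109e-03/-1.755e+00) = 46.891482
iter 4: u=1.306079  f(a)=+2.486e-08  f'(a)=-1.755e+00  a ← 46.891482 − (+2.486e-08/-1.755e+00) = 46.891482
iter 5: u=1.306079  f(a)=+0.000e+00  f'(a)=-1.755e+00  a ← 46.891482 − (+0.000e+00/-1.755e+00) = 46.891482
converged: |Δa| < 1e-12 after 5 iterations
sag = a·(cosh(S/(2a)) − 1) = 46.891482·(cosh(1.306079) − 1) = 46.013482
T_max/T_min = cosh(S/(2a)) = 1.981276

a=46.891 sag=46.013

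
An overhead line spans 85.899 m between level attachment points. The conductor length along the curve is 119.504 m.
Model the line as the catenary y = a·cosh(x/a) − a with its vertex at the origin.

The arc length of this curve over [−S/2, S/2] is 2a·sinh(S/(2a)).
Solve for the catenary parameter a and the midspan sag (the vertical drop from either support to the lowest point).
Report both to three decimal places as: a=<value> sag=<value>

a=29.550 sag=37.110

seed: a₀ = √(S³/(24(L−S))) = √(85.899³/(24·33.605)) = 28.033324
iter 1: u=1.532087  f(a)=+4.172e+00  f'(a)=-3.010e+00  a ← 28.033324 − (+4.172e+00/-3.010e+00) = 29.419511
iter 2: u=1.459899  f(a)=+3.294e-01  f'(a)=-2.551e+00  a ← 29.419511 − (+3.294e-01/-2.551e+00) = 29.548613
iter 3: u=1.453520  f(a)=+2.443e-03  f'(a)=-2.514e+00  a ← 29.548613 − (+2.443e-03/-2.514e+00) = 29.549585
iter 4: u=1.453472  f(a)=+1.365e-07  f'(a)=-2.513e+00  a ← 29.549585 − (+1.365e-07/-2.513e+00) = 29.549585
iter 5: u=1.453472  f(a)=+1.421e-14  f'(a)=-2.513e+00  a ← 29.549585 − (+1.421e-14/-2.513e+00) = 29.549585
converged: |Δa| < 1e-12 after 5 iterations
sag = a·(cosh(S/(2a)) − 1) = 29.549585·(cosh(1.453472) − 1) = 37.109844
T_max/T_min = cosh(S/(2a)) = 2.255850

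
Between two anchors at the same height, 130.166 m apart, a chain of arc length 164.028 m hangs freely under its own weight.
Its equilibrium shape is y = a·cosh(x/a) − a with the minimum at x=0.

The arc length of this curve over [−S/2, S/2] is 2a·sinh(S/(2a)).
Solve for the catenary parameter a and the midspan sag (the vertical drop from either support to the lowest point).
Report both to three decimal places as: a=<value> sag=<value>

seed: a₀ = √(S³/(24(L−S))) = √(130.166³/(24·33.862)) = 52.093605
iter 1: u=1.249347  f(a)=+2.743e+00  f'(a)=-1.515e+00  a ← 52.093605 − (+2.743e+00/-1.515e+00) = 53.904686
iter 2: u=1.207372  f(a)=+1.495e-01  f'(a)=-1.354e+00  a ← 53.904686 − (+1.495e-01/-1.354e+00) = 54.015166
iter 3: u=1.204902  f(a)=+5.011e-04  f'(a)=-1.344e+00  a ← 54.015166 − (+5.011e-04/-1.344e+00) = 54.015538
iter 4: u=1.204894  f(a)=+5.670e-09  f'(a)=-1.344e+00  a ← 54.015538 − (+5.670e-09/-1.344e+00) = 54.015538
iter 5: u=1.204894  f(a)=+2.842e-14  f'(a)=-1.344e+00  a ← 54.015538 − (+2.842e-14/-1.344e+00) = 54.015538
converged: |Δa| < 1e-12 after 5 iterations
sag = a·(cosh(S/(2a)) − 1) = 54.015538·(cosh(1.204894) − 1) = 44.188202
T_max/T_min = cosh(S/(2a)) = 1.818065

a=54.016 sag=44.188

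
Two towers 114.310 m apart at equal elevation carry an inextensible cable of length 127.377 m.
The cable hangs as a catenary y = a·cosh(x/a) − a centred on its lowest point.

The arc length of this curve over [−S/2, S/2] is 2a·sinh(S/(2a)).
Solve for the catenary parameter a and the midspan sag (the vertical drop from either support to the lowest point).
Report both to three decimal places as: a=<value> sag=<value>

seed: a₀ = √(S³/(24(L−S))) = √(114.310³/(24·13.067)) = 69.013296
iter 1: u=0.828174  f(a)=+4.555e-01  f'(a)=-4.053e-01  a ← 69.013296 − (+4.555e-01/-4.053e-01) = 70.137167
iter 2: u=0.814903  f(a)=+1.137e-02  f'(a)=-3.853e-01  a ← 70.137167 − (+1.137e-02/-3.853e-01) = 70.166664
iter 3: u=0.814561  f(a)=+7.477e-06  f'(a)=-3.848e-01  a ← 70.166664 − (+7.477e-06/-3.848e-01) = 70.166684
iter 4: u=0.814560  f(a)=+3.240e-12  f'(a)=-3.848e-01  a ← 70.166684 − (+3.240e-12/-3.848e-01) = 70.166684
converged: |Δa| < 1e-12 after 4 iterations
sag = a·(cosh(S/(2a)) − 1) = 70.166684·(cosh(0.814560) − 1) = 24.594007
T_max/T_min = cosh(S/(2a)) = 1.350508

a=70.167 sag=24.594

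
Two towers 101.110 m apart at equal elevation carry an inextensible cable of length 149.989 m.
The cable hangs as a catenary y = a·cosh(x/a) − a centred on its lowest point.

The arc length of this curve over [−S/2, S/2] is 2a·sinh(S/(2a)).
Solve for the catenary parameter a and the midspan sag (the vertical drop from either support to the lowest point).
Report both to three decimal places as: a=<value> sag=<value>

seed: a₀ = √(S³/(24(L−S))) = √(101.110³/(24·48.879)) = 29.684134
iter 1: u=1.703098  f(a)=+7.599e+00  f'(a)=-4.353e+00  a ← 29.684134 − (+7.599e+00/-4.353e+00) = 31.429753
iter 2: u=1.608508  f(a)=+7.219e-01  f'(a)=-3.562e+00  a ← 31.429753 − (+7.219e-01/-3.562e+00) = 31.632412
iter 3: u=1.598202  f(a)=+8.024e-03  f'(a)=-3.483e+00  a ← 31.632412 − (+8.024e-03/-3.483e+00) = 31.634716
iter 4: u=1.598086  f(a)=+1.016e-06  f'(a)=-3.482e+00  a ← 31.634716 − (+1.016e-06/-3.482e+00) = 31.634717
iter 5: u=1.598086  f(a)=+2.842e-14  f'(a)=-3.482e+00  a ← 31.634717 − (+2.842e-14/-3.482e+00) = 31.634717
converged: |Δa| < 1e-12 after 5 iterations
sag = a·(cosh(S/(2a)) − 1) = 31.634717·(cosh(1.598086) − 1) = 49.758958
T_max/T_min = cosh(S/(2a)) = 2.572923

a=31.635 sag=49.759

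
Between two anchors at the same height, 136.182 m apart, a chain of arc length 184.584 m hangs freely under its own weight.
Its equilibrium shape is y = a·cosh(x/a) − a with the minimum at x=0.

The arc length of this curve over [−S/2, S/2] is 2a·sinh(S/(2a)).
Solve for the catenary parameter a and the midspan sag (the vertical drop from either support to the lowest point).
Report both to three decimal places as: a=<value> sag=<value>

seed: a₀ = √(S³/(24(L−S))) = √(136.182³/(24·48.402)) = 46.627517
iter 1: u=1.460318  f(a)=+5.431e+00  f'(a)=-2.554e+00  a ← 46.627517 − (+5.431e+00/-2.554e+00) = 48.753997
iter 2: u=1.396624  f(a)=+3.936e-01  f'(a)=-2.196e+00  a ← 48.753997 − (+3.936e-01/-2.196e+00) = 48.933243
iter 3: u=1.391508  f(a)=+2.425e-03  f'(a)=-2.169e+00  a ← 48.933243 − (+2.425e-03/-2.169e+00) = 48.934361
iter 4: u=1.391476  f(a)=+9.328e-08  f'(a)=-2.169e+00  a ← 48.934361 − (+9.328e-08/-2.169e+00) = 48.934361
iter 5: u=1.391476  f(a)=+2.842e-14  f'(a)=-2.169e+00  a ← 48.934361 − (+2.842e-14/-2.169e+00) = 48.934361
converged: |Δa| < 1e-12 after 5 iterations
sag = a·(cosh(S/(2a)) − 1) = 48.934361·(cosh(1.391476) − 1) = 55.528000
T_max/T_min = cosh(S/(2a)) = 2.134745

a=48.934 sag=55.528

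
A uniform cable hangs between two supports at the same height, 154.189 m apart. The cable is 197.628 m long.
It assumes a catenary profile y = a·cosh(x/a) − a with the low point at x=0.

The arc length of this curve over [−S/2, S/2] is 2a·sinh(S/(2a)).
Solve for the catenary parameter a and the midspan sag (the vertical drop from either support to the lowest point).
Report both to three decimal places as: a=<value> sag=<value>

seed: a₀ = √(S³/(24(L−S))) = √(154.189³/(24·43.439)) = 59.297251
iter 1: u=1.300136  f(a)=+3.823e+00  f'(a)=-1.728e+00  a ← 59.297251 − (+3.823e+00/-1.728e+00) = 61.509157
iter 2: u=1.253382  f(a)=+2.243e-01  f'(a)=-1.531e+00  a ← 61.509157 − (+2.243e-01/-1.531e+00) = 61.655681
iter 3: u=1.250404  f(a)=+8.788e-04  f'(a)=-1.519e+00  a ← 61.655681 − (+8.788e-04/-1.519e+00) = 61.656259
iter 4: u=1.250392  f(a)=+1.360e-08  f'(a)=-1.519e+00  a ← 61.656259 − (+1.360e-08/-1.519e+00) = 61.656259
iter 5: u=1.250392  f(a)=-2.842e-14  f'(a)=-1.519e+00  a ← 61.656259 − (-2.842e-14/-1.519e+00) = 61.656259
converged: |Δa| < 1e-12 after 5 iterations
sag = a·(cosh(S/(2a)) − 1) = 61.656259·(cosh(1.250392) − 1) = 54.815630
T_max/T_min = cosh(S/(2a)) = 1.889052

a=61.656 sag=54.816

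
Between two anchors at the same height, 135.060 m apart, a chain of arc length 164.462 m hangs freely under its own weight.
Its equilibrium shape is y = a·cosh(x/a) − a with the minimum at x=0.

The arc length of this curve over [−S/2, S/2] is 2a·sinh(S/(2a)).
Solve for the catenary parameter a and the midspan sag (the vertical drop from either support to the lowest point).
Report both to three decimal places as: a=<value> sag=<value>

seed: a₀ = √(S³/(24(L−S))) = √(135.060³/(24·29.402)) = 59.087561
iter 1: u=1.142880  f(a)=+1.981e+00  f'(a)=-1.131e+00  a ← 59.087561 − (+1.981e+00/-1.131e+00) = 60.838501
iter 2: u=1.109988  f(a)=+9.147e-02  f'(a)=-1.029e+00  a ← 60.838501 − (+9.147e-02/-1.029e+00) = 60.927380
iter 3: u=1.108369  f(a)=+2.159e-04  f'(a)=-1.024e+00  a ← 60.927380 − (+2.159e-04/-1.024e+00) = 60.927591
iter 4: u=1.108365  f(a)=+1.209e-09  f'(a)=-1.024e+00  a ← 60.927591 − (+1.209e-09/-1.024e+00) = 60.927591
iter 5: u=1.108365  f(a)=-2.842e-14  f'(a)=-1.024e+00  a ← 60.927591 − (-2.842e-14/-1.024e+00) = 60.927591
converged: |Δa| < 1e-12 after 5 iterations
sag = a·(cosh(S/(2a)) − 1) = 60.927591·(cosh(1.108365) − 1) = 41.415502
T_max/T_min = cosh(S/(2a)) = 1.679750

a=60.928 sag=41.416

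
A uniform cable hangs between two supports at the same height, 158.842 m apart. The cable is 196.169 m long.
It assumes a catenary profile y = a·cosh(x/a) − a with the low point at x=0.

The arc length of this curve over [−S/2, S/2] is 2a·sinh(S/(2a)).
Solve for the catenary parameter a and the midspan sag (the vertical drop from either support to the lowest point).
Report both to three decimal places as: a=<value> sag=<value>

seed: a₀ = √(S³/(24(L−S))) = √(158.842³/(24·37.327)) = 66.885327
iter 1: u=1.187420  f(a)=+2.722e+00  f'(a)=-1.282e+00  a ← 66.885327 − (+2.722e+00/-1.282e+00) = 69.008816
iter 2: u=1.150882  f(a)=+1.350e-01  f'(a)=-1.157e+00  a ← 69.008816 − (+1.350e-01/-1.157e+00) = 69.125445
iter 3: u=1.148940  f(a)=+3.704e-04  f'(a)=-1.151e+00  a ← 69.125445 − (+3.704e-04/-1.151e+00) = 69.125767
iter 4: u=1.148935  f(a)=+2.806e-09  f'(a)=-1.151e+00  a ← 69.125767 − (+2.806e-09/-1.151e+00) = 69.125767
iter 5: u=1.148935  f(a)=+0.000e+00  f'(a)=-1.151e+00  a ← 69.125767 − (+0.000e+00/-1.151e+00) = 69.125767
converged: |Δa| < 1e-12 after 5 iterations
sag = a·(cosh(S/(2a)) − 1) = 69.125767·(cosh(1.148935) − 1) = 50.869820
T_max/T_min = cosh(S/(2a)) = 1.735902

a=69.126 sag=50.870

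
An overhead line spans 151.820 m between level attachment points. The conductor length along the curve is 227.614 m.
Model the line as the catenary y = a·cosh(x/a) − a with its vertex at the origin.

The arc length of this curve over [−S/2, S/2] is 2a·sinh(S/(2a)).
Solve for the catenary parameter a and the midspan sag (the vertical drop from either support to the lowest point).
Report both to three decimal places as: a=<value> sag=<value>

seed: a₀ = √(S³/(24(L−S))) = √(151.820³/(24·75.794)) = 43.860184
iter 1: u=1.730727  f(a)=+1.220e+01  f'(a)=-4.609e+00  a ← 43.860184 − (+1.220e+01/-4.609e+00) = 46.506563
iter 2: u=1.632243  f(a)=+1.191e+00  f'(a)=-3.749e+00  a ← 46.506563 − (+1.191e+00/-3.749e+00) = 46.824277
iter 3: u=1.621168  f(a)=+1.407e-02  f'(a)=-3.661e+00  a ← 46.824277 − (+1.407e-02/-3.661e+00) = 46.828121
iter 4: u=1.621035  f(a)=+2.016e-06  f'(a)=-3.660e+00  a ← 46.828121 − (+2.016e-06/-3.660e+00) = 46.828121
iter 5: u=1.621034  f(a)=+2.842e-14  f'(a)=-3.660e+00  a ← 46.828121 − (+2.842e-14/-3.660e+00) = 46.828121
converged: |Δa| < 1e-12 after 5 iterations
sag = a·(cosh(S/(2a)) − 1) = 46.828121·(cosh(1.621034) − 1) = 76.236521
T_max/T_min = cosh(S/(2a)) = 2.628007

a=46.828 sag=76.237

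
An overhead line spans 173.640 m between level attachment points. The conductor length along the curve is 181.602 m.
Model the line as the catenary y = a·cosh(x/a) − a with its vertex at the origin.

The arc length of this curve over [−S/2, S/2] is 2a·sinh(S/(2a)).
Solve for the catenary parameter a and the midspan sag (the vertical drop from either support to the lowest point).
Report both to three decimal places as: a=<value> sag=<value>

seed: a₀ = √(S³/(24(L−S))) = √(173.640³/(24·7.962)) = 165.522851
iter 1: u=0.524520  f(a)=+1.102e-01  f'(a)=-9.888e-02  a ← 165.522851 − (+1.102e-01/-9.888e-02) = 166.637829
iter 2: u=0.521010  f(a)=+1.124e-03  f'(a)=-9.687e-02  a ← 166.637829 − (+1.124e-03/-9.687e-02) = 166.649431
iter 3: u=0.520974  f(a)=+1.195e-07  f'(a)=-9.685e-02  a ← 166.649431 − (+1.195e-07/-9.685e-02) = 166.649432
iter 4: u=0.520974  f(a)=-2.842e-14  f'(a)=-9.685e-02  a ← 166.649432 − (-2.842e-14/-9.685e-02) = 166.649432
converged: |Δa| < 1e-12 after 4 iterations
sag = a·(cosh(S/(2a)) − 1) = 166.649432·(cosh(0.520974) − 1) = 23.131639
T_max/T_min = cosh(S/(2a)) = 1.138804

a=166.649 sag=23.132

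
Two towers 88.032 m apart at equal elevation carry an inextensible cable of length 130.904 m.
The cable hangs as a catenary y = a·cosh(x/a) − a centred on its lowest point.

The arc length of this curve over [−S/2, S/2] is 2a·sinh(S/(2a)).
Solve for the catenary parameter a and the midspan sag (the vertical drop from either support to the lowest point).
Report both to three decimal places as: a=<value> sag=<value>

a=27.453 sag=43.523

seed: a₀ = √(S³/(24(L−S))) = √(88.032³/(24·42.872)) = 25.749474
iter 1: u=1.709394  f(a)=+6.718e+00  f'(a)=-4.410e+00  a ← 25.749474 − (+6.718e+00/-4.410e+00) = 27.272680
iter 2: u=1.613923  f(a)=+6.422e-01  f'(a)=-3.604e+00  a ← 27.272680 − (+6.422e-01/-3.604e+00) = 27.450883
iter 3: u=1.603446  f(a)=+7.240e-03  f'(a)=-3.523e+00  a ← 27.450883 − (+7.240e-03/-3.523e+00) = 27.452938
iter 4: u=1.603326  f(a)=+9.430e-07  f'(a)=-3.522e+00  a ← 27.452938 − (+9.430e-07/-3.522e+00) = 27.452939
iter 5: u=1.603326  f(a)=+2.842e-14  f'(a)=-3.522e+00  a ← 27.452939 − (+2.842e-14/-3.522e+00) = 27.452939
converged: |Δa| < 1e-12 after 5 iterations
sag = a·(cosh(S/(2a)) − 1) = 27.452939·(cosh(1.603326) − 1) = 43.523312
T_max/T_min = cosh(S/(2a)) = 2.585379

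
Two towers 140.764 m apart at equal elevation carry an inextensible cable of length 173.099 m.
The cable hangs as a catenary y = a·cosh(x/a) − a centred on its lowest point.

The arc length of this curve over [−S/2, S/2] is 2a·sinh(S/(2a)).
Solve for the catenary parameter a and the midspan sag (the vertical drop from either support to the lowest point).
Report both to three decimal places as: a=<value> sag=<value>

seed: a₀ = √(S³/(24(L−S))) = √(140.764³/(24·32.335)) = 59.950850
iter 1: u=1.173995  f(a)=+2.303e+00  f'(a)=-1.235e+00  a ← 59.950850 − (+2.303e+00/-1.235e+00) = 61.815656
iter 2: u=1.138579  f(a)=+1.118e-01  f'(a)=-1.118e+00  a ← 61.815656 − (+1.118e-01/-1.118e+00) = 61.915703
iter 3: u=1.136739  f(a)=+2.934e-04  f'(a)=-1.112e+00  a ← 61.915703 − (+2.934e-04/-1.112e+00) = 61.915967
iter 4: u=1.136734  f(a)=+2.032e-09  f'(a)=-1.112e+00  a ← 61.915967 − (+2.032e-09/-1.112e+00) = 61.915967
iter 5: u=1.136734  f(a)=-5.684e-14  f'(a)=-1.112e+00  a ← 61.915967 − (-5.684e-14/-1.112e+00) = 61.915967
converged: |Δa| < 1e-12 after 5 iterations
sag = a·(cosh(S/(2a)) − 1) = 61.915967·(cosh(1.136734) − 1) = 44.500211
T_max/T_min = cosh(S/(2a)) = 1.718719

a=61.916 sag=44.500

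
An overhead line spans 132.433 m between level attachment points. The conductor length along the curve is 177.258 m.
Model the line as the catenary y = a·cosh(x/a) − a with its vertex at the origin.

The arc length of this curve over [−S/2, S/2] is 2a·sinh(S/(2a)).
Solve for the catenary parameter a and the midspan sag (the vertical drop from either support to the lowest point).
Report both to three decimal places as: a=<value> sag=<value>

seed: a₀ = √(S³/(24(L−S))) = √(132.433³/(24·44.825)) = 46.465280
iter 1: u=1.425075  f(a)=+4.778e+00  f'(a)=-2.351e+00  a ← 46.465280 − (+4.778e+00/-2.351e+00) = 48.497842
iter 2: u=1.365349  f(a)=+3.314e-01  f'(a)=-2.035e+00  a ← 48.497842 − (+3.314e-01/-2.035e+00) = 48.660695
iter 3: u=1.360780  f(a)=+1.857e-03  f'(a)=-2.012e+00  a ← 48.660695 − (+1.857e-03/-2.012e+00) = 48.661618
iter 4: u=1.360754  f(a)=+5.903e-08  f'(a)=-2.012e+00  a ← 48.661618 − (+5.903e-08/-2.012e+00) = 48.661618
iter 5: u=1.360754  f(a)=+2.842e-14  f'(a)=-2.012e+00  a ← 48.661618 − (+2.842e-14/-2.012e+00) = 48.661618
converged: |Δa| < 1e-12 after 5 iterations
sag = a·(cosh(S/(2a)) − 1) = 48.661618·(cosh(1.360754) − 1) = 52.447495
T_max/T_min = cosh(S/(2a)) = 2.077800

a=48.662 sag=52.447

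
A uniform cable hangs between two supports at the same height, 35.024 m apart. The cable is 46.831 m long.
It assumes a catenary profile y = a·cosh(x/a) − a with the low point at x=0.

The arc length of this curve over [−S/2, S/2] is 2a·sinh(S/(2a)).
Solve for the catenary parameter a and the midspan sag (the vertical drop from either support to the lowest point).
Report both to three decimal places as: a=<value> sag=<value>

seed: a₀ = √(S³/(24(L−S))) = √(35.024³/(24·11.807)) = 12.313265
iter 1: u=1.422206  f(a)=+1.253e+00  f'(a)=-2.335e+00  a ← 12.313265 − (+1.253e+00/-2.335e+00) = 12.850036
iter 2: u=1.362798  f(a)=+8.661e-02  f'(a)=-2.022e+00  a ← 12.850036 − (+8.661e-02/-2.022e+00) = 12.892863
iter 3: u=1.358271  f(a)=+4.815e-04  f'(a)=-2.000e+00  a ← 12.892863 − (+4.815e-04/-2.000e+00) = 12.893104
iter 4: u=1.358245  f(a)=+1.507e-08  f'(a)=-2.000e+00  a ← 12.893104 − (+1.507e-08/-2.000e+00) = 12.893104
iter 5: u=1.358245  f(a)=+7.105e-15  f'(a)=-2.000e+00  a ← 12.893104 − (+7.105e-15/-2.000e+00) = 12.893104
converged: |Δa| < 1e-12 after 5 iterations
sag = a·(cosh(S/(2a)) − 1) = 12.893104·(cosh(1.358245) − 1) = 13.837361
T_max/T_min = cosh(S/(2a)) = 2.073237

a=12.893 sag=13.837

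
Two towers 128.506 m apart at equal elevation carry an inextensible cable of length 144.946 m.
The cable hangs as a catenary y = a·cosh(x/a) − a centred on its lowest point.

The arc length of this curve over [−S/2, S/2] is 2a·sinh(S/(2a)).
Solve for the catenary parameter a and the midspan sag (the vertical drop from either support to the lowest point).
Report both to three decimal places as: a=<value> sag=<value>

a=74.706 sag=29.377

seed: a₀ = √(S³/(24(L−S))) = √(128.506³/(24·16.440)) = 73.337919
iter 1: u=0.876122  f(a)=+6.426e-01  f'(a)=-4.837e-01  a ← 73.337919 − (+6.426e-01/-4.837e-01) = 74.666441
iter 2: u=0.860534  f(a)=+1.788e-02  f'(a)=-4.571e-01  a ← 74.666441 − (+1.788e-02/-4.571e-01) = 74.705549
iter 3: u=0.860083  f(a)=+1.471e-05  f'(a)=-4.564e-01  a ← 74.705549 − (+1.471e-05/-4.564e-01) = 74.705581
iter 4: u=0.860083  f(a)=+9.976e-12  f'(a)=-4.564e-01  a ← 74.705581 − (+9.976e-12/-4.564e-01) = 74.705581
converged: |Δa| < 1e-12 after 4 iterations
sag = a·(cosh(S/(2a)) − 1) = 74.705581·(cosh(0.860083) − 1) = 29.377365
T_max/T_min = cosh(S/(2a)) = 1.393242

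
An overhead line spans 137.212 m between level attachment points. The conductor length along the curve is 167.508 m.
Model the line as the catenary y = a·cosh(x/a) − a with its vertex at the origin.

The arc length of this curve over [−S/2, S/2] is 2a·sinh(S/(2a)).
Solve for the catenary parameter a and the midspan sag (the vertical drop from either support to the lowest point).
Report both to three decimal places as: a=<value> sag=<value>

a=61.487 sag=42.414

seed: a₀ = √(S³/(24(L−S))) = √(137.212³/(24·30.296)) = 59.605986
iter 1: u=1.150992  f(a)=+2.071e+00  f'(a)=-1.158e+00  a ← 59.605986 − (+2.071e+00/-1.158e+00) = 61.395035
iter 2: u=1.117452  f(a)=+9.691e-02  f'(a)=-1.052e+00  a ← 61.395035 − (+9.691e-02/-1.052e+00) = 61.487182
iter 3: u=1.115777  f(a)=+2.352e-04  f'(a)=-1.047e+00  a ← 61.487182 − (+2.352e-04/-1.047e+00) = 61.487406
iter 4: u=1.115773  f(a)=+1.393e-09  f'(a)=-1.047e+00  a ← 61.487406 − (+1.393e-09/-1.047e+00) = 61.487406
iter 5: u=1.115773  f(a)=+0.000e+00  f'(a)=-1.047e+00  a ← 61.487406 − (+0.000e+00/-1.047e+00) = 61.487406
converged: |Δa| < 1e-12 after 5 iterations
sag = a·(cosh(S/(2a)) − 1) = 61.487406·(cosh(1.115773) − 1) = 42.413670
T_max/T_min = cosh(S/(2a)) = 1.689794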